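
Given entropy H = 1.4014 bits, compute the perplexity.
2.6416

Perplexity is 2^H (or exp(H) for natural log).

H = 1.4014 bits
Perplexity = 2^1.4014 = 2.6416

Interpretation: The model's uncertainty is equivalent to choosing uniformly among 2.6 options.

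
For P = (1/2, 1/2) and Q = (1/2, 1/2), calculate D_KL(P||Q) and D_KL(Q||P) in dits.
D_KL(P||Q) = 0.0000, D_KL(Q||P) = 0.0000

KL divergence is not symmetric: D_KL(P||Q) ≠ D_KL(Q||P) in general.

D_KL(P||Q) = 0.0000 dits
D_KL(Q||P) = 0.0000 dits

In this case they happen to be equal (to 4 decimal places).

This asymmetry is why KL divergence is not a true distance metric.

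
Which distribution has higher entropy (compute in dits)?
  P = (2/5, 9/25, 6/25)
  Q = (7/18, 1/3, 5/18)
Q

Computing entropies in dits:
H(P) = 0.4677
H(Q) = 0.4731

Distribution Q has higher entropy.

Intuition: The distribution closer to uniform (more spread out) has higher entropy.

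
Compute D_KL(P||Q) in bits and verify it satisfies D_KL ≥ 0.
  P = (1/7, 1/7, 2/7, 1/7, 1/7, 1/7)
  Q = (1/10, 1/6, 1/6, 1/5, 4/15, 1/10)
0.1394 bits

KL divergence satisfies the Gibbs inequality: D_KL(P||Q) ≥ 0 for all distributions P, Q.

D_KL(P||Q) = Σ p(x) log(p(x)/q(x))
Term by term:
  x=0: 1/7 × log_2[(1/7)/(1/10)] = 0.0735
  x=1: 1/7 × log_2[(1/7)/(1/6)] = -0.0318
  x=2: 2/7 × log_2[(2/7)/(1/6)] = 0.2222
  x=3: 1/7 × log_2[(1/7)/(1/5)] = -0.0693
  x=4: 1/7 × log_2[(1/7)/(4/15)] = -0.1286
  x=5: 1/7 × log_2[(1/7)/(1/10)] = 0.0735
D_KL(P||Q) = 0.1394 bits

D_KL(P||Q) = 0.1394 ≥ 0 ✓

This non-negativity is a fundamental property: relative entropy cannot be negative because it measures how different Q is from P.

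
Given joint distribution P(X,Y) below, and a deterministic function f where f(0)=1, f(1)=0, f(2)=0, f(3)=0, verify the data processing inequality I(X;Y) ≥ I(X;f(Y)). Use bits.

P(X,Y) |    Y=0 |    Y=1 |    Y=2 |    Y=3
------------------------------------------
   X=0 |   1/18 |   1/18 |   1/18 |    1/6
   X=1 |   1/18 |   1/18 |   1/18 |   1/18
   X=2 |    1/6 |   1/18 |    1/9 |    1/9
I(X;Y) = 0.0658, I(X;f(Y)) = 0.0313, inequality holds: 0.0658 ≥ 0.0313

Data Processing Inequality: For any Markov chain X → Y → Z, we have I(X;Y) ≥ I(X;Z).

Here Z = f(Y) is a deterministic function of Y, forming X → Y → Z.

Original I(X;Y) = 0.0658 bits

After applying f:
P(X,Z) where Z=f(Y):
- P(X,Z=0) = P(X,Y=1) + P(X,Y=2) + P(X,Y=3)
- P(X,Z=1) = P(X,Y=0)

I(X;Z) = I(X;f(Y)) = 0.0313 bits

Verification: 0.0658 ≥ 0.0313 ✓

Information cannot be created by processing; the function f can only lose information about X.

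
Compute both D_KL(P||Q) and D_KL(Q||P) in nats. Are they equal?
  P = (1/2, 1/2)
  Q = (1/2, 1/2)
D_KL(P||Q) = 0.0000, D_KL(Q||P) = 0.0000

KL divergence is not symmetric: D_KL(P||Q) ≠ D_KL(Q||P) in general.

D_KL(P||Q) = 0.0000 nats
D_KL(Q||P) = 0.0000 nats

In this case they happen to be equal (to 4 decimal places).

This asymmetry is why KL divergence is not a true distance metric.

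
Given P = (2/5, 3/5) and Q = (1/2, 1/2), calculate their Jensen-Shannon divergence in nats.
0.0051 nats

Jensen-Shannon divergence is:
JSD(P||Q) = 0.5 × D_KL(P||M) + 0.5 × D_KL(Q||M)
where M = 0.5 × (P + Q) is the mixture distribution.

M = 0.5 × (2/5, 3/5) + 0.5 × (1/2, 1/2) = (9/20, 11/20)

D_KL(P||M) = 0.0051 nats
D_KL(Q||M) = 0.0050 nats

JSD(P||Q) = 0.5 × 0.0051 + 0.5 × 0.0050 = 0.0051 nats

Unlike KL divergence, JSD is symmetric and bounded: 0 ≤ JSD ≤ log(2).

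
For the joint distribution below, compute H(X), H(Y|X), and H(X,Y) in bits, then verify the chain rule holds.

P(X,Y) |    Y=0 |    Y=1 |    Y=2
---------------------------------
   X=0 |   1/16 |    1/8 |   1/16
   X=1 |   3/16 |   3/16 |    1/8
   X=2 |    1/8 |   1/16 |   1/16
H(X,Y) = 3.0306, H(X) = 1.5000, H(Y|X) = 1.5306 (all in bits)

Chain rule: H(X,Y) = H(X) + H(Y|X)

Left side — joint entropy directly:
H(X,Y) = -Σ p(x,y) log p(x,y) = 3.0306 bits

Right side — compute H(Y|X) from the conditional distributions:
P(X) = (1/4, 1/2, 1/4), so H(X) = 1.5000 bits
H(Y|X) = Σ_x P(X=x) · H(Y|X=x):
  P(Y|X=0) = (1/4, 1/2, 1/4), H(Y|X=0) = 1.5000, weight P(X=0) = 1/4
  P(Y|X=1) = (3/8, 3/8, 1/4), H(Y|X=1) = 1.5613, weight P(X=1) = 1/2
  P(Y|X=2) = (1/2, 1/4, 1/4), H(Y|X=2) = 1.5000, weight P(X=2) = 1/4
H(Y|X) = 1.5306 bits

H(X) + H(Y|X) = 1.5000 + 1.5306 = 3.0306 bits

Both sides equal 3.0306 bits. ✓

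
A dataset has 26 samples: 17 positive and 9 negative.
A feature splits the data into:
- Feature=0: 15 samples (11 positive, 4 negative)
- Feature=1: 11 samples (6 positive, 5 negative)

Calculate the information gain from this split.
0.0274 bits

Information Gain = H(Y) - H(Y|Feature)

Before split:
P(positive) = 17/26 = 0.6538
H(Y) = 0.9306 bits

After split:
Feature=0: H = 0.8366 bits (weight = 15/26)
Feature=1: H = 0.9940 bits (weight = 11/26)
H(Y|Feature) = (15/26)×0.8366 + (11/26)×0.9940 = 0.9032 bits

Information Gain = 0.9306 - 0.9032 = 0.0274 bits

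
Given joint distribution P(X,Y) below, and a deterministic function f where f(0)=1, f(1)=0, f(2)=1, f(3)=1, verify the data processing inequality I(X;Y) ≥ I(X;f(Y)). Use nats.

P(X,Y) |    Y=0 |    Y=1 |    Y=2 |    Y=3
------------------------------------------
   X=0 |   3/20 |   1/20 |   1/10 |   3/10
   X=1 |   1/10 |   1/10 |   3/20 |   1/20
I(X;Y) = 0.0975, I(X;f(Y)) = 0.0257, inequality holds: 0.0975 ≥ 0.0257

Data Processing Inequality: For any Markov chain X → Y → Z, we have I(X;Y) ≥ I(X;Z).

Here Z = f(Y) is a deterministic function of Y, forming X → Y → Z.

Original I(X;Y) = 0.0975 nats

After applying f:
P(X,Z) where Z=f(Y):
- P(X,Z=0) = P(X,Y=1)
- P(X,Z=1) = P(X,Y=0) + P(X,Y=2) + P(X,Y=3)

I(X;Z) = I(X;f(Y)) = 0.0257 nats

Verification: 0.0975 ≥ 0.0257 ✓

Information cannot be created by processing; the function f can only lose information about X.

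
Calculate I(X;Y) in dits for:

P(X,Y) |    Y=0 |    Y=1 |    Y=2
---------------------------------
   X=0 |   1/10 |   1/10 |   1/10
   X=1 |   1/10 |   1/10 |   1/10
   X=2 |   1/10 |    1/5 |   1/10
0.0060 dits

Mutual information: I(X;Y) = H(X) + H(Y) - H(X,Y)

Marginals:
P(X) = (3/10, 3/10, 2/5), H(X) = 0.4729 dits
P(Y) = (3/10, 2/5, 3/10), H(Y) = 0.4729 dits

Joint entropy: H(X,Y) = 0.9398 dits

I(X;Y) = 0.4729 + 0.4729 - 0.9398 = 0.0060 dits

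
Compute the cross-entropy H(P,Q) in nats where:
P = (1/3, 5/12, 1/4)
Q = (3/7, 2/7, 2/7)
1.1176 nats

Cross-entropy: H(P,Q) = -Σ p(x) log q(x)

Alternatively: H(P,Q) = H(P) + D_KL(P||Q)
H(P) = 1.0776 nats
D_KL(P||Q) = 0.0401 nats

H(P,Q) = 1.0776 + 0.0401 = 1.1176 nats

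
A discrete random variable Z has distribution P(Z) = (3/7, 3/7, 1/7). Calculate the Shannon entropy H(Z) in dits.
0.4361 dits

Shannon entropy is H(X) = -Σ p(x) log p(x).

For P = (3/7, 3/7, 1/7):
H = -3/7 × log_10(3/7) -3/7 × log_10(3/7) -1/7 × log_10(1/7)
H = 0.4361 dits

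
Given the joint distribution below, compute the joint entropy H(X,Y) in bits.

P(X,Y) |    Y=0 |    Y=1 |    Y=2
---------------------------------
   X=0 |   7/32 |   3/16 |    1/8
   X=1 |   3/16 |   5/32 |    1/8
2.5537 bits

Joint entropy is H(X,Y) = -Σ_{x,y} p(x,y) log p(x,y).

Summing over all non-zero entries:
H(X,Y) = -[7/32·log_2(7/32) + 3/16·log_2(3/16) + 1/8·log_2(1/8) + 3/16·log_2(3/16) + 5/32·log_2(5/32) + 1/8·log_2(1/8)]
H(X,Y) = 2.5537 bits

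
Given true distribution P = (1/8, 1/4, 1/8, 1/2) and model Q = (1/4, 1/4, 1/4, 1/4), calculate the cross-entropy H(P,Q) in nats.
1.3863 nats

Cross-entropy: H(P,Q) = -Σ p(x) log q(x)

Alternatively: H(P,Q) = H(P) + D_KL(P||Q)
H(P) = 1.2130 nats
D_KL(P||Q) = 0.1733 nats

H(P,Q) = 1.2130 + 0.1733 = 1.3863 nats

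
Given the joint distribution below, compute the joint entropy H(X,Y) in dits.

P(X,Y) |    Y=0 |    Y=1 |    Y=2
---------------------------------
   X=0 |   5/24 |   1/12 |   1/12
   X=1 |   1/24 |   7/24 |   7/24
0.6914 dits

Joint entropy is H(X,Y) = -Σ_{x,y} p(x,y) log p(x,y).

Summing over all non-zero entries:
H(X,Y) = -[5/24·log_10(5/24) + 1/12·log_10(1/12) + 1/12·log_10(1/12) + 1/24·log_10(1/24) + 7/24·log_10(7/24) + 7/24·log_10(7/24)]
H(X,Y) = 0.6914 dits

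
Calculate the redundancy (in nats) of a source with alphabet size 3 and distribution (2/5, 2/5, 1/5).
0.0437 nats

Redundancy measures how far a source is from maximum entropy:
R = H_max - H(X)

Maximum entropy for 3 symbols: H_max = log_e(3) = 1.0986 nats
Actual entropy: H(X) = 1.0549 nats
Redundancy: R = 1.0986 - 1.0549 = 0.0437 nats

This redundancy represents potential for compression: the source could be compressed by 0.0437 nats per symbol.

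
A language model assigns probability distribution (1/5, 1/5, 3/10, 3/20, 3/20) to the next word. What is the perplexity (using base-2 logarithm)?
4.8264

Perplexity is 2^H (or exp(H) for natural log).

First, H = -Σ p log p = 2.2710 bits
Perplexity = 2^2.2710 = 4.8264

Interpretation: The model's uncertainty is equivalent to choosing uniformly among 4.8 options.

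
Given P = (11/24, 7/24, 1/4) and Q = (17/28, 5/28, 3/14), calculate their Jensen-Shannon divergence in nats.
0.0128 nats

Jensen-Shannon divergence is:
JSD(P||Q) = 0.5 × D_KL(P||M) + 0.5 × D_KL(Q||M)
where M = 0.5 × (P + Q) is the mixture distribution.

M = 0.5 × (11/24, 7/24, 1/4) + 0.5 × (17/28, 5/28, 3/14) = (0.532738, 0.235119, 0.232143)

D_KL(P||M) = 0.0124 nats
D_KL(Q||M) = 0.0131 nats

JSD(P||Q) = 0.5 × 0.0124 + 0.5 × 0.0131 = 0.0128 nats

Unlike KL divergence, JSD is symmetric and bounded: 0 ≤ JSD ≤ log(2).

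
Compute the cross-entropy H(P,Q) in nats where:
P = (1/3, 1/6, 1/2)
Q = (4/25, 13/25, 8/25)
1.2896 nats

Cross-entropy: H(P,Q) = -Σ p(x) log q(x)

Alternatively: H(P,Q) = H(P) + D_KL(P||Q)
H(P) = 1.0114 nats
D_KL(P||Q) = 0.2782 nats

H(P,Q) = 1.0114 + 0.2782 = 1.2896 nats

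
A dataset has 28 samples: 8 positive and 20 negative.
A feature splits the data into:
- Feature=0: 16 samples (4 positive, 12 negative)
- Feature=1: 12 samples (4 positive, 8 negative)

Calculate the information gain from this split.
0.0060 bits

Information Gain = H(Y) - H(Y|Feature)

Before split:
P(positive) = 8/28 = 0.2857
H(Y) = 0.8631 bits

After split:
Feature=0: H = 0.8113 bits (weight = 16/28)
Feature=1: H = 0.9183 bits (weight = 12/28)
H(Y|Feature) = (16/28)×0.8113 + (12/28)×0.9183 = 0.8571 bits

Information Gain = 0.8631 - 0.8571 = 0.0060 bits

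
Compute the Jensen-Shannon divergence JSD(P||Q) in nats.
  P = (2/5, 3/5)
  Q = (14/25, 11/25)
0.0129 nats

Jensen-Shannon divergence is:
JSD(P||Q) = 0.5 × D_KL(P||M) + 0.5 × D_KL(Q||M)
where M = 0.5 × (P + Q) is the mixture distribution.

M = 0.5 × (2/5, 3/5) + 0.5 × (14/25, 11/25) = (12/25, 13/25)

D_KL(P||M) = 0.0129 nats
D_KL(Q||M) = 0.0128 nats

JSD(P||Q) = 0.5 × 0.0129 + 0.5 × 0.0128 = 0.0129 nats

Unlike KL divergence, JSD is symmetric and bounded: 0 ≤ JSD ≤ log(2).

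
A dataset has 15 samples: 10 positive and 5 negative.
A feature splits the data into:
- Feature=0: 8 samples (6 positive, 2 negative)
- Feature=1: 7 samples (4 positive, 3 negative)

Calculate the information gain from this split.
0.0258 bits

Information Gain = H(Y) - H(Y|Feature)

Before split:
P(positive) = 10/15 = 0.6667
H(Y) = 0.9183 bits

After split:
Feature=0: H = 0.8113 bits (weight = 8/15)
Feature=1: H = 0.9852 bits (weight = 7/15)
H(Y|Feature) = (8/15)×0.8113 + (7/15)×0.9852 = 0.8925 bits

Information Gain = 0.9183 - 0.8925 = 0.0258 bits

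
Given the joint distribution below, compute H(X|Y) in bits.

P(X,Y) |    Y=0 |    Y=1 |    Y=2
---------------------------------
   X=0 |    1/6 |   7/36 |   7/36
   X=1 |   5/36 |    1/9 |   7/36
0.9816 bits

Using the chain rule: H(X|Y) = H(X,Y) - H(Y)

First, compute H(X,Y) = 2.5568 bits

Marginal P(Y) = (11/36, 11/36, 7/18)
H(Y) = 1.5752 bits

H(X|Y) = H(X,Y) - H(Y) = 2.5568 - 1.5752 = 0.9816 bits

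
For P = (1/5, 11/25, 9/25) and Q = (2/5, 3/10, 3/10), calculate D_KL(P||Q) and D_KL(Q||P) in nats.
D_KL(P||Q) = 0.0955, D_KL(Q||P) = 0.1077

KL divergence is not symmetric: D_KL(P||Q) ≠ D_KL(Q||P) in general.

D_KL(P||Q) = 0.0955 nats
D_KL(Q||P) = 0.1077 nats

No, they are not equal!

This asymmetry is why KL divergence is not a true distance metric.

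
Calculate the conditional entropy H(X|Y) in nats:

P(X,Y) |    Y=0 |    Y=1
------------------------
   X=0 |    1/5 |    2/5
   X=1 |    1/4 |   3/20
0.6314 nats

Using the chain rule: H(X|Y) = H(X,Y) - H(Y)

First, compute H(X,Y) = 1.3195 nats

Marginal P(Y) = (9/20, 11/20)
H(Y) = 0.6881 nats

H(X|Y) = H(X,Y) - H(Y) = 1.3195 - 0.6881 = 0.6314 nats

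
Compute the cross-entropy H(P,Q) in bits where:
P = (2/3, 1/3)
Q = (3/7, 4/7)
1.0840 bits

Cross-entropy: H(P,Q) = -Σ p(x) log q(x)

Alternatively: H(P,Q) = H(P) + D_KL(P||Q)
H(P) = 0.9183 bits
D_KL(P||Q) = 0.1658 bits

H(P,Q) = 0.9183 + 0.1658 = 1.0840 bits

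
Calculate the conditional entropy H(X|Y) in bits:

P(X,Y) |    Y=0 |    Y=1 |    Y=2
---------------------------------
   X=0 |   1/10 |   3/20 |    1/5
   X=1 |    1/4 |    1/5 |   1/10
0.9224 bits

Using the chain rule: H(X|Y) = H(X,Y) - H(Y)

First, compute H(X,Y) = 2.5037 bits

Marginal P(Y) = (7/20, 7/20, 3/10)
H(Y) = 1.5813 bits

H(X|Y) = H(X,Y) - H(Y) = 2.5037 - 1.5813 = 0.9224 bits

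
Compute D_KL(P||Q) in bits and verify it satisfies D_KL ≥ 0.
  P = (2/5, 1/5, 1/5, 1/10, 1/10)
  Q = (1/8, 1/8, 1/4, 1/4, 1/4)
0.4781 bits

KL divergence satisfies the Gibbs inequality: D_KL(P||Q) ≥ 0 for all distributions P, Q.

D_KL(P||Q) = Σ p(x) log(p(x)/q(x))
Term by term:
  x=0: 2/5 × log_2[(2/5)/(1/8)] = 0.6712
  x=1: 1/5 × log_2[(1/5)/(1/8)] = 0.1356
  x=2: 1/5 × log_2[(1/5)/(1/4)] = -0.0644
  x=3: 1/10 × log_2[(1/10)/(1/4)] = -0.1322
  x=4: 1/10 × log_2[(1/10)/(1/4)] = -0.1322
D_KL(P||Q) = 0.4781 bits

D_KL(P||Q) = 0.4781 ≥ 0 ✓

This non-negativity is a fundamental property: relative entropy cannot be negative because it measures how different Q is from P.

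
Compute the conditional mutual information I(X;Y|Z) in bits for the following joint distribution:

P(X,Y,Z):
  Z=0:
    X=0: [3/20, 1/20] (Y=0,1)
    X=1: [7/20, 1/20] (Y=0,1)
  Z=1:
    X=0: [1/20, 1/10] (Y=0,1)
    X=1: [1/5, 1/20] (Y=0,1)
0.0739 bits

Conditional mutual information: I(X;Y|Z) = H(X|Z) + H(Y|Z) - H(X,Y|Z)

H(Z) = 0.9710
H(X,Z) = 1.9037 → H(X|Z) = 0.9328
H(Y,Z) = 1.7427 → H(Y|Z) = 0.7718
H(X,Y,Z) = 2.6016 → H(X,Y|Z) = 1.6307

I(X;Y|Z) = 0.9328 + 0.7718 - 1.6307 = 0.0739 bits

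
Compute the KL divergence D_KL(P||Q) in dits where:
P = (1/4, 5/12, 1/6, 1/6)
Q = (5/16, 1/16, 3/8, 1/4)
0.2310 dits

KL divergence: D_KL(P||Q) = Σ p(x) log(p(x)/q(x))

Computing term by term:
  x=0: 1/4 × log_10[(1/4)/(5/16)] = 1/4 × -0.0969 = -0.0242
  x=1: 5/12 × log_10[(5/12)/(1/16)] = 5/12 × 0.8239 = 0.3433
  x=2: 1/6 × log_10[(1/6)/(3/8)] = 1/6 × -0.3522 = -0.0587
  x=3: 1/6 × log_10[(1/6)/(1/4)] = 1/6 × -0.1761 = -0.0293

D_KL(P||Q) = 0.2310 dits

Note: KL divergence is always non-negative and equals 0 iff P = Q.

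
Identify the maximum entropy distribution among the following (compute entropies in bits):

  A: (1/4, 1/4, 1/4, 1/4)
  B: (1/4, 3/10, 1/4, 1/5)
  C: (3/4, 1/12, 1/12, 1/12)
A

For a discrete distribution over n outcomes, entropy is maximized by the uniform distribution.

Computing entropies:
H(A) = 2.0000 bits
H(B) = 1.9855 bits
H(C) = 1.2075 bits

The uniform distribution (where all probabilities equal 1/4) achieves the maximum entropy of log_2(4) = 2.0000 bits.

Distribution A has the highest entropy.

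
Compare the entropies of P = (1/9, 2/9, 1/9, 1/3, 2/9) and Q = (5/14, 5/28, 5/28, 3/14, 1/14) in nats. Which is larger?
P

Computing entropies in nats:
H(P) = 1.5230
H(Q) = 1.5016

Distribution P has higher entropy.

Intuition: The distribution closer to uniform (more spread out) has higher entropy.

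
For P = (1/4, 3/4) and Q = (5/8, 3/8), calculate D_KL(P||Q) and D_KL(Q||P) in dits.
D_KL(P||Q) = 0.1263, D_KL(Q||P) = 0.1358

KL divergence is not symmetric: D_KL(P||Q) ≠ D_KL(Q||P) in general.

D_KL(P||Q) = 0.1263 dits
D_KL(Q||P) = 0.1358 dits

No, they are not equal!

This asymmetry is why KL divergence is not a true distance metric.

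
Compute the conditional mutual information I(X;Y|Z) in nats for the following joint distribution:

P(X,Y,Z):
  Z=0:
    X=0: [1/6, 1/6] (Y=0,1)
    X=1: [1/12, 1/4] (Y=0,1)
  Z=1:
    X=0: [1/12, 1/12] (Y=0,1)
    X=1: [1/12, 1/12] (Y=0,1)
0.0225 nats

Conditional mutual information: I(X;Y|Z) = H(X|Z) + H(Y|Z) - H(X,Y|Z)

H(Z) = 0.6365
H(X,Z) = 1.3297 → H(X|Z) = 0.6931
H(Y,Z) = 1.3086 → H(Y|Z) = 0.6721
H(X,Y,Z) = 1.9792 → H(X,Y|Z) = 1.3427

I(X;Y|Z) = 0.6931 + 0.6721 - 1.3427 = 0.0225 nats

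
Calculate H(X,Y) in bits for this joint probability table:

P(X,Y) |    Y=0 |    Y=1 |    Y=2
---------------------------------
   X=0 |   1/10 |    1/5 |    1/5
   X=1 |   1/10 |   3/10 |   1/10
2.4464 bits

Joint entropy is H(X,Y) = -Σ_{x,y} p(x,y) log p(x,y).

Summing over all non-zero entries:
H(X,Y) = -[1/10·log_2(1/10) + 1/5·log_2(1/5) + 1/5·log_2(1/5) + 1/10·log_2(1/10) + 3/10·log_2(3/10) + 1/10·log_2(1/10)]
H(X,Y) = 2.4464 bits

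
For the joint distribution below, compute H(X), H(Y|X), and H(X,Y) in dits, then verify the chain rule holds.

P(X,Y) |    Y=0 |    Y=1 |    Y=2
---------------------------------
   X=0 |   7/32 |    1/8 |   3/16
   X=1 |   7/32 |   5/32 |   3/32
H(X,Y) = 0.7603, H(X) = 0.3002, H(Y|X) = 0.4601 (all in dits)

Chain rule: H(X,Y) = H(X) + H(Y|X)

Left side — joint entropy directly:
H(X,Y) = -Σ p(x,y) log p(x,y) = 0.7603 dits

Right side — compute H(Y|X) from the conditional distributions:
P(X) = (17/32, 15/32), so H(X) = 0.3002 dits
H(Y|X) = Σ_x P(X=x) · H(Y|X=x):
  P(Y|X=0) = (7/17, 4/17, 6/17), H(Y|X=0) = 0.4662, weight P(X=0) = 17/32
  P(Y|X=1) = (7/15, 1/3, 1/5), H(Y|X=1) = 0.4533, weight P(X=1) = 15/32
H(Y|X) = 0.4601 dits

H(X) + H(Y|X) = 0.3002 + 0.4601 = 0.7603 dits

Both sides equal 0.7603 dits. ✓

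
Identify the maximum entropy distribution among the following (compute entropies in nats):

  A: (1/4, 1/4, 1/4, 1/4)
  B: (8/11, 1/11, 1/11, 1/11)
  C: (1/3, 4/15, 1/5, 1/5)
A

For a discrete distribution over n outcomes, entropy is maximized by the uniform distribution.

Computing entropies:
H(A) = 1.3863 nats
H(B) = 0.8856 nats
H(C) = 1.3624 nats

The uniform distribution (where all probabilities equal 1/4) achieves the maximum entropy of log_e(4) = 1.3863 nats.

Distribution A has the highest entropy.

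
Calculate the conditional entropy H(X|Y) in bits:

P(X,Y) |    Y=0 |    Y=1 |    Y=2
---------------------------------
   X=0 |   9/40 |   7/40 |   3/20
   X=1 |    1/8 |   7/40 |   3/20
0.9791 bits

Using the chain rule: H(X|Y) = H(X,Y) - H(Y)

First, compute H(X,Y) = 2.5604 bits

Marginal P(Y) = (7/20, 7/20, 3/10)
H(Y) = 1.5813 bits

H(X|Y) = H(X,Y) - H(Y) = 2.5604 - 1.5813 = 0.9791 bits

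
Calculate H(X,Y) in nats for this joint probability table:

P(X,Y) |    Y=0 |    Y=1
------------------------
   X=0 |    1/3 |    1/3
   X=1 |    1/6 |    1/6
1.3297 nats

Joint entropy is H(X,Y) = -Σ_{x,y} p(x,y) log p(x,y).

Summing over all non-zero entries:
H(X,Y) = -[1/3·log_e(1/3) + 1/3·log_e(1/3) + 1/6·log_e(1/6) + 1/6·log_e(1/6)]
H(X,Y) = 1.3297 nats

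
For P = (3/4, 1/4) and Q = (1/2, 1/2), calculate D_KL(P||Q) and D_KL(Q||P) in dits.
D_KL(P||Q) = 0.0568, D_KL(Q||P) = 0.0625

KL divergence is not symmetric: D_KL(P||Q) ≠ D_KL(Q||P) in general.

D_KL(P||Q) = 0.0568 dits
D_KL(Q||P) = 0.0625 dits

No, they are not equal!

This asymmetry is why KL divergence is not a true distance metric.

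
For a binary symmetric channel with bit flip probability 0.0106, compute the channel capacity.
0.9153 bits

For a binary symmetric channel (BSC) with error probability p:
Capacity C = 1 - H(p) bits per symbol

where H(p) = -p log₂(p) - (1-p) log₂(1-p) is the binary entropy function.

H(0.0106) = 0.0847 bits
C = 1 - 0.0847 = 0.9153 bits per symbol

This means we can reliably transmit up to 0.9153 bits of information per channel use.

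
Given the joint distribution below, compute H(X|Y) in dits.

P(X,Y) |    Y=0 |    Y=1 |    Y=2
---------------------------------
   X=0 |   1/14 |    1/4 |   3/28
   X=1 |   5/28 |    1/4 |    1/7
0.2896 dits

Using the chain rule: H(X|Y) = H(X,Y) - H(Y)

First, compute H(X,Y) = 0.7412 dits

Marginal P(Y) = (1/4, 1/2, 1/4)
H(Y) = 0.4515 dits

H(X|Y) = H(X,Y) - H(Y) = 0.7412 - 0.4515 = 0.2896 dits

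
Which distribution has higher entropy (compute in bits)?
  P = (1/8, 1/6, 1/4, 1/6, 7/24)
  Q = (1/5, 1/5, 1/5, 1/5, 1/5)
Q

Computing entropies in bits:
H(P) = 2.2551
H(Q) = 2.3219

Distribution Q has higher entropy.

Intuition: The distribution closer to uniform (more spread out) has higher entropy.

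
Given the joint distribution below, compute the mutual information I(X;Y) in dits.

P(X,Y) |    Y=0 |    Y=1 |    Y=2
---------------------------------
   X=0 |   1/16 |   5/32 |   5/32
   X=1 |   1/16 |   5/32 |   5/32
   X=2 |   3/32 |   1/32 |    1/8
0.0202 dits

Mutual information: I(X;Y) = H(X) + H(Y) - H(X,Y)

Marginals:
P(X) = (3/8, 3/8, 1/4), H(X) = 0.4700 dits
P(Y) = (7/32, 11/32, 7/16), H(Y) = 0.4609 dits

Joint entropy: H(X,Y) = 0.9107 dits

I(X;Y) = 0.4700 + 0.4609 - 0.9107 = 0.0202 dits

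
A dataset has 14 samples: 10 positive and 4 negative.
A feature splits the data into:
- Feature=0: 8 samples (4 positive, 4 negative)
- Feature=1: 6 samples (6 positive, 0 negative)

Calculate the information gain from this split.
0.2917 bits

Information Gain = H(Y) - H(Y|Feature)

Before split:
P(positive) = 10/14 = 0.7143
H(Y) = 0.8631 bits

After split:
Feature=0: H = 1.0000 bits (weight = 8/14)
Feature=1: H = 0.0000 bits (weight = 6/14)
H(Y|Feature) = (8/14)×1.0000 + (6/14)×0.0000 = 0.5714 bits

Information Gain = 0.8631 - 0.5714 = 0.2917 bits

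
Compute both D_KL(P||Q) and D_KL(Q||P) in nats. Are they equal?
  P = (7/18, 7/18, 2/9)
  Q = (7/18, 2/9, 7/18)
D_KL(P||Q) = 0.0933, D_KL(Q||P) = 0.0933

KL divergence is not symmetric: D_KL(P||Q) ≠ D_KL(Q||P) in general.

D_KL(P||Q) = 0.0933 nats
D_KL(Q||P) = 0.0933 nats

In this case they happen to be equal (to 4 decimal places).

This asymmetry is why KL divergence is not a true distance metric.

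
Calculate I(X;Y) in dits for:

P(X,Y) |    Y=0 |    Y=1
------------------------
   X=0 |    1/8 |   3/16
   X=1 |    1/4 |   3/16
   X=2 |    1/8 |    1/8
0.0047 dits

Mutual information: I(X;Y) = H(X) + H(Y) - H(X,Y)

Marginals:
P(X) = (5/16, 7/16, 1/4), H(X) = 0.4654 dits
P(Y) = (1/2, 1/2), H(Y) = 0.3010 dits

Joint entropy: H(X,Y) = 0.7618 dits

I(X;Y) = 0.4654 + 0.3010 - 0.7618 = 0.0047 dits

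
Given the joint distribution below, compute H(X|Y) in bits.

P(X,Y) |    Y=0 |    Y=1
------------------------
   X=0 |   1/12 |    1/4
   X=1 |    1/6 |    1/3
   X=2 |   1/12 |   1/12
1.4371 bits

Using the chain rule: H(X|Y) = H(X,Y) - H(Y)

First, compute H(X,Y) = 2.3554 bits

Marginal P(Y) = (1/3, 2/3)
H(Y) = 0.9183 bits

H(X|Y) = H(X,Y) - H(Y) = 2.3554 - 0.9183 = 1.4371 bits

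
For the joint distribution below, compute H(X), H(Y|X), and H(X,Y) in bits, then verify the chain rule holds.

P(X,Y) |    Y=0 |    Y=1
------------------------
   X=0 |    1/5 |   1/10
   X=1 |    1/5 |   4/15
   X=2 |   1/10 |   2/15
H(X,Y) = 2.4892, H(X) = 1.5241, H(Y|X) = 0.9651 (all in bits)

Chain rule: H(X,Y) = H(X) + H(Y|X)

Left side — joint entropy directly:
H(X,Y) = -Σ p(x,y) log p(x,y) = 2.4892 bits

Right side — compute H(Y|X) from the conditional distributions:
P(X) = (3/10, 7/15, 7/30), so H(X) = 1.5241 bits
H(Y|X) = Σ_x P(X=x) · H(Y|X=x):
  P(Y|X=0) = (2/3, 1/3), H(Y|X=0) = 0.9183, weight P(X=0) = 3/10
  P(Y|X=1) = (3/7, 4/7), H(Y|X=1) = 0.9852, weight P(X=1) = 7/15
  P(Y|X=2) = (3/7, 4/7), H(Y|X=2) = 0.9852, weight P(X=2) = 7/30
H(Y|X) = 0.9651 bits

H(X) + H(Y|X) = 1.5241 + 0.9651 = 2.4892 bits

Both sides equal 2.4892 bits. ✓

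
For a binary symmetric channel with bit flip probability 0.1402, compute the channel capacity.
0.4152 bits

For a binary symmetric channel (BSC) with error probability p:
Capacity C = 1 - H(p) bits per symbol

where H(p) = -p log₂(p) - (1-p) log₂(1-p) is the binary entropy function.

H(0.1402) = 0.5848 bits
C = 1 - 0.5848 = 0.4152 bits per symbol

This means we can reliably transmit up to 0.4152 bits of information per channel use.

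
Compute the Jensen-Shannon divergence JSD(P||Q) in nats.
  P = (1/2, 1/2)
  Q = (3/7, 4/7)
0.0026 nats

Jensen-Shannon divergence is:
JSD(P||Q) = 0.5 × D_KL(P||M) + 0.5 × D_KL(Q||M)
where M = 0.5 × (P + Q) is the mixture distribution.

M = 0.5 × (1/2, 1/2) + 0.5 × (3/7, 4/7) = (13/28, 15/28)

D_KL(P||M) = 0.0026 nats
D_KL(Q||M) = 0.0026 nats

JSD(P||Q) = 0.5 × 0.0026 + 0.5 × 0.0026 = 0.0026 nats

Unlike KL divergence, JSD is symmetric and bounded: 0 ≤ JSD ≤ log(2).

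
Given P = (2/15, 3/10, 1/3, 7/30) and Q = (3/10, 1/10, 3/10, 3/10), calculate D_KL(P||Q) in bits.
0.2856 bits

KL divergence: D_KL(P||Q) = Σ p(x) log(p(x)/q(x))

Computing term by term:
  x=0: 2/15 × log_2[(2/15)/(3/10)] = 2/15 × -1.1699 = -0.1560
  x=1: 3/10 × log_2[(3/10)/(1/10)] = 3/10 × 1.5850 = 0.4755
  x=2: 1/3 × log_2[(1/3)/(3/10)] = 1/3 × 0.1520 = 0.0507
  x=3: 7/30 × log_2[(7/30)/(3/10)] = 7/30 × -0.3626 = -0.0846

D_KL(P||Q) = 0.2856 bits

Note: KL divergence is always non-negative and equals 0 iff P = Q.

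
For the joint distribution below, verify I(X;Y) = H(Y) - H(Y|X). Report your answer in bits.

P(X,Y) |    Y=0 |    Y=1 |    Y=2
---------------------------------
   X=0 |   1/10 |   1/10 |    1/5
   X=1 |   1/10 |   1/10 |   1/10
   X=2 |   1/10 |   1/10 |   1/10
I(X;Y) = 0.0200 bits

Mutual information has multiple equivalent forms:
- I(X;Y) = H(X) - H(X|Y)
- I(X;Y) = H(Y) - H(Y|X)
- I(X;Y) = H(X) + H(Y) - H(X,Y)

Computing all quantities:
H(X) = 1.5710, H(Y) = 1.5710, H(X,Y) = 3.1219
H(X|Y) = 1.5510, H(Y|X) = 1.5510

Verification:
H(X) - H(X|Y) = 1.5710 - 1.5510 = 0.0200
H(Y) - H(Y|X) = 1.5710 - 1.5510 = 0.0200
H(X) + H(Y) - H(X,Y) = 1.5710 + 1.5710 - 3.1219 = 0.0200

All forms give I(X;Y) = 0.0200 bits. ✓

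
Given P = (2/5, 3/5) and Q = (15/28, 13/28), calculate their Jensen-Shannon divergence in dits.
0.0040 dits

Jensen-Shannon divergence is:
JSD(P||Q) = 0.5 × D_KL(P||M) + 0.5 × D_KL(Q||M)
where M = 0.5 × (P + Q) is the mixture distribution.

M = 0.5 × (2/5, 3/5) + 0.5 × (15/28, 13/28) = (0.467857, 0.532143)

D_KL(P||M) = 0.0041 dits
D_KL(Q||M) = 0.0040 dits

JSD(P||Q) = 0.5 × 0.0041 + 0.5 × 0.0040 = 0.0040 dits

Unlike KL divergence, JSD is symmetric and bounded: 0 ≤ JSD ≤ log(2).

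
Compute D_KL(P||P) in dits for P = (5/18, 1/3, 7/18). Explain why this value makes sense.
0.0000 dits

KL divergence satisfies the Gibbs inequality: D_KL(P||Q) ≥ 0 for all distributions P, Q.

D_KL(P||Q) = Σ p(x) log(p(x)/q(x))
Each term is p(x) × log_10(p(x)/p(x)) = p(x) × log_10(1) = 0, so the sum is 0.
D_KL(P||Q) = 0.0000 dits

When P = Q, the KL divergence is exactly 0, as there is no 'divergence' between identical distributions.

This non-negativity is a fundamental property: relative entropy cannot be negative because it measures how different Q is from P.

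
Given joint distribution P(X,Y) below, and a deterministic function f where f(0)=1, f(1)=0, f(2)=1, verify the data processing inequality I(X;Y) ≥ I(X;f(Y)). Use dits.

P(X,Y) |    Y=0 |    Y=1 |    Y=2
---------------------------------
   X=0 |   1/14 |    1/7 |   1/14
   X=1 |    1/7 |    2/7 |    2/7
I(X;Y) = 0.0045, I(X;f(Y)) = 0.0018, inequality holds: 0.0045 ≥ 0.0018

Data Processing Inequality: For any Markov chain X → Y → Z, we have I(X;Y) ≥ I(X;Z).

Here Z = f(Y) is a deterministic function of Y, forming X → Y → Z.

Original I(X;Y) = 0.0045 dits

After applying f:
P(X,Z) where Z=f(Y):
- P(X,Z=0) = P(X,Y=1)
- P(X,Z=1) = P(X,Y=0) + P(X,Y=2)

I(X;Z) = I(X;f(Y)) = 0.0018 dits

Verification: 0.0045 ≥ 0.0018 ✓

Information cannot be created by processing; the function f can only lose information about X.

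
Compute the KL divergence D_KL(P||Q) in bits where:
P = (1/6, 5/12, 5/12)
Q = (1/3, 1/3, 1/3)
0.1016 bits

KL divergence: D_KL(P||Q) = Σ p(x) log(p(x)/q(x))

Computing term by term:
  x=0: 1/6 × log_2[(1/6)/(1/3)] = 1/6 × -1.0000 = -0.1667
  x=1: 5/12 × log_2[(5/12)/(1/3)] = 5/12 × 0.3219 = 0.1341
  x=2: 5/12 × log_2[(5/12)/(1/3)] = 5/12 × 0.3219 = 0.1341

D_KL(P||Q) = 0.1016 bits

Note: KL divergence is always non-negative and equals 0 iff P = Q.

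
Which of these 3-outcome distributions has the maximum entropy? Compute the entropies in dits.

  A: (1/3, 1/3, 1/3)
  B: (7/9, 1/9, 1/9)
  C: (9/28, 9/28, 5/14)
A

For a discrete distribution over n outcomes, entropy is maximized by the uniform distribution.

Computing entropies:
H(A) = 0.4771 dits
H(B) = 0.2969 dits
H(C) = 0.4766 dits

The uniform distribution (where all probabilities equal 1/3) achieves the maximum entropy of log_10(3) = 0.4771 dits.

Distribution A has the highest entropy.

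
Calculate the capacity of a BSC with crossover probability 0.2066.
0.2651 bits

For a binary symmetric channel (BSC) with error probability p:
Capacity C = 1 - H(p) bits per symbol

where H(p) = -p log₂(p) - (1-p) log₂(1-p) is the binary entropy function.

H(0.2066) = 0.7349 bits
C = 1 - 0.7349 = 0.2651 bits per symbol

This means we can reliably transmit up to 0.2651 bits of information per channel use.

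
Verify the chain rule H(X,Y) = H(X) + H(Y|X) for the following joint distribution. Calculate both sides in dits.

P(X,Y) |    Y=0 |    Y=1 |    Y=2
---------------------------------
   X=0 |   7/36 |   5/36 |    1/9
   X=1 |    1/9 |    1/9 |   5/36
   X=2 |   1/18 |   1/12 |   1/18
H(X,Y) = 0.9239, H(X) = 0.4546, H(Y|X) = 0.4694 (all in dits)

Chain rule: H(X,Y) = H(X) + H(Y|X)

Left side — joint entropy directly:
H(X,Y) = -Σ p(x,y) log p(x,y) = 0.9239 dits

Right side — compute H(Y|X) from the conditional distributions:
P(X) = (4/9, 13/36, 7/36), so H(X) = 0.4546 dits
H(Y|X) = Σ_x P(X=x) · H(Y|X=x):
  P(Y|X=0) = (7/16, 5/16, 1/4), H(Y|X=0) = 0.4654, weight P(X=0) = 4/9
  P(Y|X=1) = (4/13, 4/13, 5/13), H(Y|X=1) = 0.4746, weight P(X=1) = 13/36
  P(Y|X=2) = (2/7, 3/7, 2/7), H(Y|X=2) = 0.4686, weight P(X=2) = 7/36
H(Y|X) = 0.4694 dits

H(X) + H(Y|X) = 0.4546 + 0.4694 = 0.9239 dits

Both sides equal 0.9239 dits. ✓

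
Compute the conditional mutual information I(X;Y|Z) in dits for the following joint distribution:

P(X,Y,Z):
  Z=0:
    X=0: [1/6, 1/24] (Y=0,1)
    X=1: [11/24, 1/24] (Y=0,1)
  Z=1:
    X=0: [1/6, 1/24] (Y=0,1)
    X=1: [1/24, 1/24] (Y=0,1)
0.0093 dits

Conditional mutual information: I(X;Y|Z) = H(X|Z) + H(Y|Z) - H(X,Y|Z)

H(Z) = 0.2622
H(X,Z) = 0.5243 → H(X|Z) = 0.2621
H(Y,Z) = 0.4494 → H(Y|Z) = 0.1872
H(X,Y,Z) = 0.7022 → H(X,Y|Z) = 0.4401

I(X;Y|Z) = 0.2621 + 0.1872 - 0.4401 = 0.0093 dits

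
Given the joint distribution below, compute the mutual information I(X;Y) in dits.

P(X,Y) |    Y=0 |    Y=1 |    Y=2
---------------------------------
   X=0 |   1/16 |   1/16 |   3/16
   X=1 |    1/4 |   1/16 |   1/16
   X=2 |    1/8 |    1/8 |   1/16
0.0520 dits

Mutual information: I(X;Y) = H(X) + H(Y) - H(X,Y)

Marginals:
P(X) = (5/16, 3/8, 5/16), H(X) = 0.4755 dits
P(Y) = (7/16, 1/4, 5/16), H(Y) = 0.4654 dits

Joint entropy: H(X,Y) = 0.8889 dits

I(X;Y) = 0.4755 + 0.4654 - 0.8889 = 0.0520 dits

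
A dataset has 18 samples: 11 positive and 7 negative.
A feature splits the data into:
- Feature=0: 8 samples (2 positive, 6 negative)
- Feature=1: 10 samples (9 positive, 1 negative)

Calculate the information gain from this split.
0.3430 bits

Information Gain = H(Y) - H(Y|Feature)

Before split:
P(positive) = 11/18 = 0.6111
H(Y) = 0.9641 bits

After split:
Feature=0: H = 0.8113 bits (weight = 8/18)
Feature=1: H = 0.4690 bits (weight = 10/18)
H(Y|Feature) = (8/18)×0.8113 + (10/18)×0.4690 = 0.6211 bits

Information Gain = 0.9641 - 0.6211 = 0.3430 bits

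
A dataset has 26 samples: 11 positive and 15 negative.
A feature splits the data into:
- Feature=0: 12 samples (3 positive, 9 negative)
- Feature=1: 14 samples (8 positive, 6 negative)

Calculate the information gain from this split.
0.0779 bits

Information Gain = H(Y) - H(Y|Feature)

Before split:
P(positive) = 11/26 = 0.4231
H(Y) = 0.9829 bits

After split:
Feature=0: H = 0.8113 bits (weight = 12/26)
Feature=1: H = 0.9852 bits (weight = 14/26)
H(Y|Feature) = (12/26)×0.8113 + (14/26)×0.9852 = 0.9049 bits

Information Gain = 0.9829 - 0.9049 = 0.0779 bits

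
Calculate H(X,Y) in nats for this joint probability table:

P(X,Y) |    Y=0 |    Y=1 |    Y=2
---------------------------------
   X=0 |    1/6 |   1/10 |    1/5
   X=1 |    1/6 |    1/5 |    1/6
1.7699 nats

Joint entropy is H(X,Y) = -Σ_{x,y} p(x,y) log p(x,y).

Summing over all non-zero entries:
H(X,Y) = -[1/6·log_e(1/6) + 1/10·log_e(1/10) + 1/5·log_e(1/5) + 1/6·log_e(1/6) + 1/5·log_e(1/5) + 1/6·log_e(1/6)]
H(X,Y) = 1.7699 nats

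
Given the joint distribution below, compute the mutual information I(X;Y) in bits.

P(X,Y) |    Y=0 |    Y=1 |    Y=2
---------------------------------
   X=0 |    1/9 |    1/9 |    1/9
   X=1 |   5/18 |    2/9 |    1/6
0.0068 bits

Mutual information: I(X;Y) = H(X) + H(Y) - H(X,Y)

Marginals:
P(X) = (1/3, 2/3), H(X) = 0.9183 bits
P(Y) = (7/18, 1/3, 5/18), H(Y) = 1.5715 bits

Joint entropy: H(X,Y) = 2.4830 bits

I(X;Y) = 0.9183 + 1.5715 - 2.4830 = 0.0068 bits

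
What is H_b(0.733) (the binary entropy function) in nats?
0.5803 nats

The binary entropy function is:
H(p) = -p log(p) - (1-p) log(1-p)

H(0.733) = -0.733 × log_e(0.733) - 0.267 × log_e(0.267)
H(0.733) = 0.5803 nats

Note: Binary entropy is maximized at p=0.5 (H=1 bit) and minimized at p=0 or p=1 (H=0).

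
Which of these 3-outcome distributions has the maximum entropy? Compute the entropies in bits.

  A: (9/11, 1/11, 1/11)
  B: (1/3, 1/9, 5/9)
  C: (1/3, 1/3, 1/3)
C

For a discrete distribution over n outcomes, entropy is maximized by the uniform distribution.

Computing entropies:
H(A) = 0.8659 bits
H(B) = 1.3516 bits
H(C) = 1.5850 bits

The uniform distribution (where all probabilities equal 1/3) achieves the maximum entropy of log_2(3) = 1.5850 bits.

Distribution C has the highest entropy.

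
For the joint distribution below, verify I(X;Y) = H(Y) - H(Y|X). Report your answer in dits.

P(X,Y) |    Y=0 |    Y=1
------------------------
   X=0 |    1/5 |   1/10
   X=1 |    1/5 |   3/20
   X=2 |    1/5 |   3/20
I(X;Y) = 0.0017 dits

Mutual information has multiple equivalent forms:
- I(X;Y) = H(X) - H(X|Y)
- I(X;Y) = H(Y) - H(Y|X)
- I(X;Y) = H(X) + H(Y) - H(X,Y)

Computing all quantities:
H(X) = 0.4760, H(Y) = 0.2923, H(X,Y) = 0.7666
H(X|Y) = 0.4743, H(Y|X) = 0.2905

Verification:
H(X) - H(X|Y) = 0.4760 - 0.4743 = 0.0017
H(Y) - H(Y|X) = 0.2923 - 0.2905 = 0.0017
H(X) + H(Y) - H(X,Y) = 0.4760 + 0.2923 - 0.7666 = 0.0017

All forms give I(X;Y) = 0.0017 dits. ✓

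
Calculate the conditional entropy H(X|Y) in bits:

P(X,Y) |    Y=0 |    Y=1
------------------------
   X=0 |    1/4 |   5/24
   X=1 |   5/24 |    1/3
0.9763 bits

Using the chain rule: H(X|Y) = H(X,Y) - H(Y)

First, compute H(X,Y) = 1.9713 bits

Marginal P(Y) = (11/24, 13/24)
H(Y) = 0.9950 bits

H(X|Y) = H(X,Y) - H(Y) = 1.9713 - 0.9950 = 0.9763 bits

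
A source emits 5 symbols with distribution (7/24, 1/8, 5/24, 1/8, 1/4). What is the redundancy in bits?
0.0820 bits

Redundancy measures how far a source is from maximum entropy:
R = H_max - H(X)

Maximum entropy for 5 symbols: H_max = log_2(5) = 2.3219 bits
Actual entropy: H(X) = 2.2399 bits
Redundancy: R = 2.3219 - 2.2399 = 0.0820 bits

This redundancy represents potential for compression: the source could be compressed by 0.0820 bits per symbol.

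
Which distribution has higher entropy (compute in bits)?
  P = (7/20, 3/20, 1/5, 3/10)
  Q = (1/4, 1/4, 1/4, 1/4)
Q

Computing entropies in bits:
H(P) = 1.9261
H(Q) = 2.0000

Distribution Q has higher entropy.

Intuition: The distribution closer to uniform (more spread out) has higher entropy.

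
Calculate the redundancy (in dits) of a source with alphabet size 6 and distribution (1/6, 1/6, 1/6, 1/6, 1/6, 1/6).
0.0000 dits

Redundancy measures how far a source is from maximum entropy:
R = H_max - H(X)

Maximum entropy for 6 symbols: H_max = log_10(6) = 0.7782 dits
Actual entropy: H(X) = 0.7782 dits
Redundancy: R = 0.7782 - 0.7782 = 0.0000 dits

This redundancy represents potential for compression: the source could be compressed by 0.0000 dits per symbol.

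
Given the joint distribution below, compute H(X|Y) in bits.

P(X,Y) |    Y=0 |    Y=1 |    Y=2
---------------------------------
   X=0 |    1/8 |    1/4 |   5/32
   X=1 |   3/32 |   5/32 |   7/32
0.9735 bits

Using the chain rule: H(X|Y) = H(X,Y) - H(Y)

First, compute H(X,Y) = 2.5117 bits

Marginal P(Y) = (7/32, 13/32, 3/8)
H(Y) = 1.5382 bits

H(X|Y) = H(X,Y) - H(Y) = 2.5117 - 1.5382 = 0.9735 bits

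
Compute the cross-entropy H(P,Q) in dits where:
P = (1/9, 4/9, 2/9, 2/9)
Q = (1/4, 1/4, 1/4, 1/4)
0.6021 dits

Cross-entropy: H(P,Q) = -Σ p(x) log q(x)

Alternatively: H(P,Q) = H(P) + D_KL(P||Q)
H(P) = 0.5529 dits
D_KL(P||Q) = 0.0492 dits

H(P,Q) = 0.5529 + 0.0492 = 0.6021 dits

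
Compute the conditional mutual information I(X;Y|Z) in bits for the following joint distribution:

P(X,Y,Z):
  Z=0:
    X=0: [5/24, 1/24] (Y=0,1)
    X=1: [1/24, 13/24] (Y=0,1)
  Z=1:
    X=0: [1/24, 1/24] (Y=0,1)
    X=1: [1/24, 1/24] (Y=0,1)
0.3554 bits

Conditional mutual information: I(X;Y|Z) = H(X|Z) + H(Y|Z) - H(X,Y|Z)

H(Z) = 0.6500
H(X,Z) = 1.5511 → H(X|Z) = 0.9011
H(Y,Z) = 1.5511 → H(Y|Z) = 0.9011
H(X,Y,Z) = 2.0968 → H(X,Y|Z) = 1.4468

I(X;Y|Z) = 0.9011 + 0.9011 - 1.4468 = 0.3554 bits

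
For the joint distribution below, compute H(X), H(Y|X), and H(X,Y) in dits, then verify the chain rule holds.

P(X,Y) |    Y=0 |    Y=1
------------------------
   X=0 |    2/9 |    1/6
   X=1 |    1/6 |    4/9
H(X,Y) = 0.5611, H(X) = 0.2902, H(Y|X) = 0.2709 (all in dits)

Chain rule: H(X,Y) = H(X) + H(Y|X)

Left side — joint entropy directly:
H(X,Y) = -Σ p(x,y) log p(x,y) = 0.5611 dits

Right side — compute H(Y|X) from the conditional distributions:
P(X) = (7/18, 11/18), so H(X) = 0.2902 dits
H(Y|X) = Σ_x P(X=x) · H(Y|X=x):
  P(Y|X=0) = (4/7, 3/7), H(Y|X=0) = 0.2966, weight P(X=0) = 7/18
  P(Y|X=1) = (3/11, 8/11), H(Y|X=1) = 0.2545, weight P(X=1) = 11/18
H(Y|X) = 0.2709 dits

H(X) + H(Y|X) = 0.2902 + 0.2709 = 0.5611 dits

Both sides equal 0.5611 dits. ✓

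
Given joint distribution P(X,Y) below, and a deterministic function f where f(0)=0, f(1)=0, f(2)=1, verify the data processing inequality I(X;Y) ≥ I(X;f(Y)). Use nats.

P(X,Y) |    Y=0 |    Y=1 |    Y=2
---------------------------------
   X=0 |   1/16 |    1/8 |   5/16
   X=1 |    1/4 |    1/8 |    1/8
I(X;Y) = 0.1017, I(X;f(Y)) = 0.0734, inequality holds: 0.1017 ≥ 0.0734

Data Processing Inequality: For any Markov chain X → Y → Z, we have I(X;Y) ≥ I(X;Z).

Here Z = f(Y) is a deterministic function of Y, forming X → Y → Z.

Original I(X;Y) = 0.1017 nats

After applying f:
P(X,Z) where Z=f(Y):
- P(X,Z=0) = P(X,Y=0) + P(X,Y=1)
- P(X,Z=1) = P(X,Y=2)

I(X;Z) = I(X;f(Y)) = 0.0734 nats

Verification: 0.1017 ≥ 0.0734 ✓

Information cannot be created by processing; the function f can only lose information about X.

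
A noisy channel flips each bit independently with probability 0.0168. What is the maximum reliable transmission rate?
0.8769 bits

For a binary symmetric channel (BSC) with error probability p:
Capacity C = 1 - H(p) bits per symbol

where H(p) = -p log₂(p) - (1-p) log₂(1-p) is the binary entropy function.

H(0.0168) = 0.1231 bits
C = 1 - 0.1231 = 0.8769 bits per symbol

This means we can reliably transmit up to 0.8769 bits of information per channel use.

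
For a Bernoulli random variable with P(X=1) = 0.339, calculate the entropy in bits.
0.9239 bits

The binary entropy function is:
H(p) = -p log(p) - (1-p) log(1-p)

H(0.339) = -0.339 × log_2(0.339) - 0.661 × log_2(0.661)
H(0.339) = 0.9239 bits

Note: Binary entropy is maximized at p=0.5 (H=1 bit) and minimized at p=0 or p=1 (H=0).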